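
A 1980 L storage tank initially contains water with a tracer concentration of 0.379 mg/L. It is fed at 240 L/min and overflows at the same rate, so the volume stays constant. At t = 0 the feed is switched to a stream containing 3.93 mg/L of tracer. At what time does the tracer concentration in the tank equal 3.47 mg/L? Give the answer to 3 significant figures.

Species balance: V dC/dt = Q(C_in − C) ⇒ τ = V/Q = 8.2500 min.
C(t) = C_in + (C₀ − C_in) e^(−t/τ). Set C = 3.47 and solve for t:
e^(−t/τ) = (C − C_in)/(C₀ − C_in) = (3.47 − 3.93)/(0.379 − 3.93) = 0.12954
t = −τ ln(…) = 8.2500 × 2.0438 = 16.861 min.

16.9 min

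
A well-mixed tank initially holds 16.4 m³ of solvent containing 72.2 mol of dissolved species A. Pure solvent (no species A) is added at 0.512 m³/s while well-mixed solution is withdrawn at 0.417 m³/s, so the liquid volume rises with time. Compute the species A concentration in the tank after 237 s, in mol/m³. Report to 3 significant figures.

0.0418 mol/m³

Let m(t) be the amount of species A. Volume: V(t) = V₀ + (Q_in − Q_out) t = 16.4 + 0.095000 t; V(237) = 38.915 m³.
No species A enters, so dm/dt = −Q_out · (m/V).
dm/m = −Q_out dt/(V₀ + 0.095000 t); integrating gives ln(m/m₀) = −(Q_out/(Q_in−Q_out)) ln(V/V₀).
m = m₀ (V₀/V)^(Q_out/(Q_in−Q_out)) = 72.2 × (16.4/38.915)^(4.3895) = 1.6266 mol.
C = m/V = 1.6266/38.915 = 0.041799 mol/m³.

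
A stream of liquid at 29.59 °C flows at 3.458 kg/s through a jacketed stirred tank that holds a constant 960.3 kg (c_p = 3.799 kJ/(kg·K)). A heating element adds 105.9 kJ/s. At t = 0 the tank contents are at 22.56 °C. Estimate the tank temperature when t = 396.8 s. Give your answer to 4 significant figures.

First-law balance (no shaft work): M c_p dT/dt = ṁ c_p (T_in − T) + 105.9.
τ = M/ṁ = 277.704 s; T_ss = T_in + Q̇/(ṁ c_p) = 29.59 + 105.9/(3.458·3.799) = 37.6512 °C.
This is linear first-order; T(t) = T_ss + (T₀ − T_ss) e^(−t/τ).
T(396.8) = 37.6512 + (-15.0912)·e^(−396.8/277.704) = 37.6512 + (-15.0912)·0.239582 = 34.0357 °C.

34.04 °C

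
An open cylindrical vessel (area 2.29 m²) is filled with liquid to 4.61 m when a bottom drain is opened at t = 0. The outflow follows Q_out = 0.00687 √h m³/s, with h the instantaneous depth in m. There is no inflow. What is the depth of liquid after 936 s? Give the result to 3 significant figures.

With no inflow, A dh/dt = −0.00687 √h.
This is separable: 2 d(√h)/dt = −0.00687/A, so √h = √h₀ − (0.00687/(2A)) t.
√h = √4.61 − 0.00687·936/(2·2.29) = 2.1471 − 1.4040 = 0.74309.
h = 0.74309² = 0.55218 m.

0.552 m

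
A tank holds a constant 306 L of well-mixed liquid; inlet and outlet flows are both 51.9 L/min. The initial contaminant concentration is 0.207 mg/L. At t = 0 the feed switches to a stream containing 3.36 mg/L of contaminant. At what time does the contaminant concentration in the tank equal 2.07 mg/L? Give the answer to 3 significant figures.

5.27 min

Transient balance on the dissolved component: V dC/dt = Q(C_in − C), so τ = V/Q = 5.8960 min.
C(t) = C_in + (C₀ − C_in) e^(−t/τ). Set C = 2.07 and solve for t:
e^(−t/τ) = (C − C_in)/(C₀ − C_in) = (2.07 − 3.36)/(0.207 − 3.36) = 0.40913
t = −τ ln(…) = 5.8960 × 0.89371 = 5.2693 min.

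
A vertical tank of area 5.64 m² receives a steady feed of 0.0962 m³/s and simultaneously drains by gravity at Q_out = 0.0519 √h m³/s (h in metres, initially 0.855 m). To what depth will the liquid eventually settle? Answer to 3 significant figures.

3.44 m

Mass balance (ρ constant): A dh/dt = Q_in − 0.0519 √h. At steady state dh/dt = 0:
Q_in = 0.0519 √h_ss ⇒ √h_ss = 0.0962/0.0519 = 1.8536.
h_ss = 1.8536² = 3.4357 m. (Since h₀ = 0.855 m < h_ss, the level will rise toward this value.)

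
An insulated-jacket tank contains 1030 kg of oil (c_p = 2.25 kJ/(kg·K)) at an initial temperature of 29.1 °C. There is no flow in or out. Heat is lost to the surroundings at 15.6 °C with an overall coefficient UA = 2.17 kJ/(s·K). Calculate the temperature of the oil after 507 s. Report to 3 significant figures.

Lumped-capacitance energy balance: M c_p dT/dt = UA(T_amb − T).
dT/dt = (T_ss − T)/τ with T_ss = T_amb = 15.600 °C, τ = M c_p/UA = 1030·2.25/2.17 = 1068.0 s.
This is linear first-order; T(t) = T_ss + (T₀ − T_ss) e^(−t/τ).
T(507) = 15.600 + (13.500)·0.62205 = 23.998 °C.

24.0 °C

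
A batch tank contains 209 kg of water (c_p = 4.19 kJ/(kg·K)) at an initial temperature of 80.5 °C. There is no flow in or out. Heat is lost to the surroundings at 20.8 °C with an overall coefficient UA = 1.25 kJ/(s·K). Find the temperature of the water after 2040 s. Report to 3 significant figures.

Unsteady energy balance on the tank contents: M c_p dT/dt = −UA(T − T_amb).
dT/dt = (T_ss − T)/τ with T_ss = T_amb = 20.800 °C, τ = M c_p/UA = 209·4.19/1.25 = 700.57 s.
Integrating: T(t) = T_ss + (T₀ − T_ss) e^(−t/τ).
T(2040) = 20.800 + (59.700)·0.054371 = 24.046 °C.

24.0 °C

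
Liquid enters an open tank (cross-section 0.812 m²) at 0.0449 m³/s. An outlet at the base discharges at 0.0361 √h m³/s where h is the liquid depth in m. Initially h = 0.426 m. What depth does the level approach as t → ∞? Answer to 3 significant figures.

Level balance: A dh/dt = 0.0449 − 0.0361 √h. Setting dh/dt = 0:
Q_in = 0.0361 √h_ss ⇒ √h_ss = 0.0449/0.0361 = 1.2438.
h_ss = 1.2438² = 1.5470 m. (Since h₀ = 0.426 m < h_ss, the level will rise toward this value.)

1.55 m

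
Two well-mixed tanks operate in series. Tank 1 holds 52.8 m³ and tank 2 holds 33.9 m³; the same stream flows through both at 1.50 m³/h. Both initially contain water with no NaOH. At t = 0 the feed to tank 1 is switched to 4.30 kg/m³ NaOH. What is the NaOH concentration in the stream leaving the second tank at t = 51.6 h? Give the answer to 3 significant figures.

2.31 kg/m³

Time constants: τᵢ = Vᵢ/Q for each well-mixed tank.
τ₁ = 52.8/1.50 = 35.200 h; τ₂ = 33.9/1.50 = 22.600 h.
Tank 1: C₁ = C_in(1 − e^(−t/τ₁)). Tank 2 (τ₁ ≠ τ₂): C₂ = C_in[1 − (τ₁ e^(−t/τ₁) − τ₂ e^(−t/τ₂))/(τ₁ − τ₂)].
At t = 51.6: e^(−t/τ₁) = 0.23087, e^(−t/τ₂) = 0.10196.
C₂ = 4.30·[1 − (35.200·0.23087 − 22.600·0.10196)/(12.600)] = 4.30·0.53791 = 2.3130 kg/m³.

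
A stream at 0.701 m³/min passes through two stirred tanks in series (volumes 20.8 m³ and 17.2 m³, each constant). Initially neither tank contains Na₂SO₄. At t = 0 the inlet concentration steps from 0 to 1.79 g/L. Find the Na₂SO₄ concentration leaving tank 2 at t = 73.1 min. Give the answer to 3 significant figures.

1.34 g/L

Each tank obeys Vᵢ dCᵢ/dt = Q(Cᵢ₋₁ − Cᵢ), so τᵢ = Vᵢ/Q.
τ₁ = 20.8/0.701 = 29.672 min; τ₂ = 17.2/0.701 = 24.536 min.
Tank 1: C₁ = C_in(1 − e^(−t/τ₁)). Tank 2 (τ₁ ≠ τ₂): C₂ = C_in[1 − (τ₁ e^(−t/τ₁) − τ₂ e^(−t/τ₂))/(τ₁ − τ₂)].
At t = 73.1: e^(−t/τ₁) = 0.085127, e^(−t/τ₂) = 0.050831.
C₂ = 1.79·[1 − (29.672·0.085127 − 24.536·0.050831)/(5.1355)] = 1.79·0.75101 = 1.3443 g/L.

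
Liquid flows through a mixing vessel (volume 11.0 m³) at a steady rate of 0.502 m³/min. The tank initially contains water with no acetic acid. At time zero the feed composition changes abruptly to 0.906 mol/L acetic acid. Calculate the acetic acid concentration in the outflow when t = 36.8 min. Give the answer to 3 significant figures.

Unsteady species balance (constant V, well mixed): V dC/dt = Q(C_in − C).
Rewrite as dC/dt + C/τ = C_in/τ, τ = V/Q = 21.912 min.
Solution: C(t) = C_in + (C₀ − C_in) e^(−t/τ).
C(36.8) = 0.906 + (0 − 0.906)·e^(−36.8/21.912) = 0.906 + (-0.90600)·0.18648 = 0.73705 mol/L.

0.737 mol/L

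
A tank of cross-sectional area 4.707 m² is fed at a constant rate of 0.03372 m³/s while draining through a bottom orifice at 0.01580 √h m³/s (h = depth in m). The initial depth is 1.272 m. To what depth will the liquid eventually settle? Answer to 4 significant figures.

Unsteady balance on liquid volume: A dh/dt = Q_in − 0.01580 √h. At steady state dh/dt = 0:
Q_in = 0.01580 √h_ss ⇒ √h_ss = 0.03372/0.01580 = 2.13418.
h_ss = 2.13418² = 4.55471 m. (Since h₀ = 1.272 m < h_ss, the level will rise toward this value.)

4.555 m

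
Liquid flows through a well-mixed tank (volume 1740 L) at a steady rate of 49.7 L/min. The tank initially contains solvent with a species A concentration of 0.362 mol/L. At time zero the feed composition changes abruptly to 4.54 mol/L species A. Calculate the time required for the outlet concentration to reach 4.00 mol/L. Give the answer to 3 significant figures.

71.6 min

Mass balance on the solute (V constant): V dC/dt = Q(C_in − C), so τ = V/Q = 35.010 min.
C(t) = C_in + (C₀ − C_in) e^(−t/τ). Set C = 4.00 and solve for t:
e^(−t/τ) = (C − C_in)/(C₀ − C_in) = (4.00 − 4.54)/(0.362 − 4.54) = 0.12925
t = −τ ln(…) = 35.010 × 2.0460 = 71.631 min.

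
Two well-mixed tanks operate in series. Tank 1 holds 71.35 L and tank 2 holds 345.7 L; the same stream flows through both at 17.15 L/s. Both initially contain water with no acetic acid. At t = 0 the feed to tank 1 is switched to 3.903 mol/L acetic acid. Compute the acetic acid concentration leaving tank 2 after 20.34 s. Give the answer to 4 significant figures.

2.118 mol/L

Species balance on tank i: dCᵢ/dt = (Cᵢ₋₁ − Cᵢ)/τᵢ with τᵢ = Vᵢ/Q.
τ₁ = 71.35/17.15 = 4.16035 s; τ₂ = 345.7/17.15 = 20.1574 s.
Solving the cascade with C₁(0)=C₂(0)=0 gives C₂(t) = C_in[1 − (τ₁ e^(−t/τ₁) − τ₂ e^(−t/τ₂))/(τ₁ − τ₂)].
At t = 20.34: e^(−t/τ₁) = 0.00752886, e^(−t/τ₂) = 0.364563.
C₂ = 3.903·[1 − (4.16035·0.00752886 − 20.1574·0.364563)/(-15.9971)] = 3.903·0.542584 = 2.11770 mol/L.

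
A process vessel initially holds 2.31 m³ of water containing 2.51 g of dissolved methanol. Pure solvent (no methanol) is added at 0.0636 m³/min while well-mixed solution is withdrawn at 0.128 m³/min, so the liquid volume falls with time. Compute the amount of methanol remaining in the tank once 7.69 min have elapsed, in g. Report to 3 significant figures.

Total volume: dV/dt = Q_in − Q_out = -0.064400 m³/min, so V(t) = 2.31 − 0.064400 t and V(7.69) = 1.8148 m³.
Solute balance: dm/dt = 0 − Q_out C = −Q_out m/V(t).
Separate: dm/m = −Q_out dt/V(t) ⇒ ln(m/m₀) = −(Q_out/(Q_in−Q_out)) ln(V/V₀).
m = m₀ (V₀/V)^(Q_out/(Q_in−Q_out)) = 2.51 × (2.31/1.8148)^(-1.9876) = 1.5538 g.

1.55 g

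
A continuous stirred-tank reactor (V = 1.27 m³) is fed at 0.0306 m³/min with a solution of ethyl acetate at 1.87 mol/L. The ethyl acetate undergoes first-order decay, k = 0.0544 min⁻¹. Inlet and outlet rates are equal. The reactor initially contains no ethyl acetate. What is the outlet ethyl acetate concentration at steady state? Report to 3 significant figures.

Species balance: V dC/dt = Q C_in − Q C − k V C.
At steady state: 0 = Q C_in − (Q + kV) C_ss, so C_ss = Q C_in/(Q + kV).
C_ss = 0.0306·1.87/(0.0306 + 0.0544·1.27) = 0.057222/0.099688 = 0.57401 mol/L.

0.574 mol/L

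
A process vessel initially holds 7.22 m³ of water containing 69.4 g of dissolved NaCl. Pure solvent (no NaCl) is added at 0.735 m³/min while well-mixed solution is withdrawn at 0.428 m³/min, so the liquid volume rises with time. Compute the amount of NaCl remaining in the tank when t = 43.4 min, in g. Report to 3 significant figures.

16.2 g

Total volume: dV/dt = Q_in − Q_out = 0.30700 m³/min, so V(t) = 7.22 + 0.30700 t and V(43.4) = 20.544 m³.
Solute balance: dm/dt = 0 − Q_out C = −Q_out m/V(t).
dm/m = −Q_out dt/(V₀ + 0.30700 t); integrating gives ln(m/m₀) = −(Q_out/(Q_in−Q_out)) ln(V/V₀).
m = m₀ (V₀/V)^(Q_out/(Q_in−Q_out)) = 69.4 × (7.22/20.544)^(1.3941) = 16.152 g.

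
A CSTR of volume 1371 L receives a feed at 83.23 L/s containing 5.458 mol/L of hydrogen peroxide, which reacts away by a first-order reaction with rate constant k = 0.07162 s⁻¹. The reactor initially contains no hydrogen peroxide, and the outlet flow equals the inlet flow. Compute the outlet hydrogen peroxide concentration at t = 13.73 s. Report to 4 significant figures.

2.097 mol/L

V dC/dt = Q(C_in − C) − k V C.
This is linear with rate a = Q/V + k = 0.132328 s⁻¹.
C_ss = Q C_in/(Q + kV) = 2.50395 mol/L; C(t) = C_ss + (C₀ − C_ss) e^(−a t).
C(13.73) = 2.50395 + (-2.50395)·e^(−0.132328·13.73) = 2.50395 + (-2.50395)·0.162536 = 2.09697 mol/L.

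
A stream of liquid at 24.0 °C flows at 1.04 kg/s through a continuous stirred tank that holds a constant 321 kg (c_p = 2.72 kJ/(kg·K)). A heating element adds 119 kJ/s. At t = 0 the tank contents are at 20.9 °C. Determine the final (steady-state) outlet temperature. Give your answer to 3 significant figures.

66.1 °C

Heat balance on the well-mixed liquid: M c_p dT/dt = ṁ c_p (T_in − T) + 119.
At steady state dT/dt = 0 ⇒ T_ss = T_in + Q̇/(ṁ c_p) = 24.0 + 119/(1.04·2.72) = 66.067 °C.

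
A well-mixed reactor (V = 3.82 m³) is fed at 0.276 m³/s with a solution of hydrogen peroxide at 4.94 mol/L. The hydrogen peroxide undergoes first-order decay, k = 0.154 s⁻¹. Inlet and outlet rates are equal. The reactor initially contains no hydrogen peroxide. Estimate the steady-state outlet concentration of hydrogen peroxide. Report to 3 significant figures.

Species balance: V dC/dt = Q C_in − Q C − k V C.
At steady state: 0 = Q C_in − (Q + kV) C_ss, so C_ss = Q C_in/(Q + kV).
C_ss = 0.276·4.94/(0.276 + 0.154·3.82) = 1.3634/0.86428 = 1.5775 mol/L.

1.58 mol/L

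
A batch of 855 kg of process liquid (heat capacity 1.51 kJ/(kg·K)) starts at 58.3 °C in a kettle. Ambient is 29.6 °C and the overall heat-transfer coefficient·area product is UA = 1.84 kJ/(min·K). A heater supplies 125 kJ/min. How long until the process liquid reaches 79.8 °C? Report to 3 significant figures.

First-law balance (no shaft work): M c_p dT/dt = −UA(T − T_amb) + Q̇.
τ = M c_p/UA = 701.66 min; T_ss = T_amb + Q̇/UA = 29.6 + 125/1.84 = 97.535 °C.
T(t) = T_ss + (T₀ − T_ss)e^(−t/τ); set T = 79.8:
t = −τ ln[(T − T_ss)/(T₀ − T_ss)] = −701.66 · ln(0.45202) = 557.14 min.

557 min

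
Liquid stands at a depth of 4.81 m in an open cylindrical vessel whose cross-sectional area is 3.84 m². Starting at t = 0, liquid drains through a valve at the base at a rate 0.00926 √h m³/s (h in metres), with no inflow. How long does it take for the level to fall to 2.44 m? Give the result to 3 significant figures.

With no inflow, A dh/dt = −0.00926 √h.
Separate and integrate: 2(√h − √h₀) = −(0.00926/A) t.
t = 2A(√h₀ − √h)/0.00926 = 2·3.84·(√4.81 − √2.44)/0.00926
  = 7.6800 × (2.1932 − 1.5620) / 0.00926 = 523.44 s.

523 s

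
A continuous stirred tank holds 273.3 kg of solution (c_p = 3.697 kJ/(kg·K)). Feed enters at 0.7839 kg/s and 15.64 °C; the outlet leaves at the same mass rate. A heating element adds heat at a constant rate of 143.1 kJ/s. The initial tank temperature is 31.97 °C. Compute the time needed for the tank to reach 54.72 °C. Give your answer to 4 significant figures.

Energy balance: M c_p dT/dt = ṁ c_p (T_in − T) + 143.1.
τ = M/ṁ = 348.641 s; T_ss = T_in + Q̇/(ṁ c_p) = 65.0175 °C.
T(t) = T_ss + (T₀ − T_ss) e^(−t/τ). Set T = 54.72:
e^(−t/τ) = (54.72 − 65.0175)/(31.97 − 65.0175) = 0.311598
t = −348.641 · ln(0.311598) = 406.530 s.

406.5 s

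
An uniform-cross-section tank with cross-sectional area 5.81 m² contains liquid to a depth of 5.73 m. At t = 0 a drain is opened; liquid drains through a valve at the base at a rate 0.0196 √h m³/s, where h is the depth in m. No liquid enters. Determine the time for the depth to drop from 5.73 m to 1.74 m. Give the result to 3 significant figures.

637 s

Unsteady balance on liquid volume: A dh/dt = −0.0196 √h.
∫ h^(−1/2) dh = −(0.0196/A) ∫ dt, giving 2√h = 2√h₀ − (0.0196/A) t.
t = 2A(√h₀ − √h)/0.0196 = 2·5.81·(√5.73 − √1.74)/0.0196
  = 11.620 × (2.3937 − 1.3191) / 0.0196 = 637.11 s.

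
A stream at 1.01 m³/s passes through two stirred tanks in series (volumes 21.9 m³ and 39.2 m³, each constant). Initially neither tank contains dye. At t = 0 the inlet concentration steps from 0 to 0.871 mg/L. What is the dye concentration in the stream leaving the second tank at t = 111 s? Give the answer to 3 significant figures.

Species balance on tank i: dCᵢ/dt = (Cᵢ₋₁ − Cᵢ)/τᵢ with τᵢ = Vᵢ/Q.
τ₁ = 21.9/1.01 = 21.683 s; τ₂ = 39.2/1.01 = 38.812 s.
Solving the cascade with C₁(0)=C₂(0)=0 gives C₂(t) = C_in[1 − (τ₁ e^(−t/τ₁) − τ₂ e^(−t/τ₂))/(τ₁ − τ₂)].
At t = 111: e^(−t/τ₁) = 0.0059809, e^(−t/τ₂) = 0.057272.
C₂ = 0.871·[1 − (21.683·0.0059809 − 38.812·0.057272)/(-17.129)] = 0.871·0.87780 = 0.76456 mg/L.

0.765 mg/L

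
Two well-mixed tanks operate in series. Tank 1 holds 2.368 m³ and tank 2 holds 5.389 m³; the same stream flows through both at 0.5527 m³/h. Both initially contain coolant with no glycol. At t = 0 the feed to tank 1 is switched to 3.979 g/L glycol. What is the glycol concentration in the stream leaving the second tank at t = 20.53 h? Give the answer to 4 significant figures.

3.141 g/L

Each tank obeys Vᵢ dCᵢ/dt = Q(Cᵢ₋₁ − Cᵢ), so τᵢ = Vᵢ/Q.
τ₁ = 2.368/0.5527 = 4.28442 h; τ₂ = 5.389/0.5527 = 9.75032 h.
Solving the cascade with C₁(0)=C₂(0)=0 gives C₂(t) = C_in[1 − (τ₁ e^(−t/τ₁) − τ₂ e^(−t/τ₂))/(τ₁ − τ₂)].
At t = 20.53: e^(−t/τ₁) = 0.00829769, e^(−t/τ₂) = 0.121776.
C₂ = 3.979·[1 − (4.28442·0.00829769 − 9.75032·0.121776)/(-5.46589)] = 3.979·0.789275 = 3.14052 g/L.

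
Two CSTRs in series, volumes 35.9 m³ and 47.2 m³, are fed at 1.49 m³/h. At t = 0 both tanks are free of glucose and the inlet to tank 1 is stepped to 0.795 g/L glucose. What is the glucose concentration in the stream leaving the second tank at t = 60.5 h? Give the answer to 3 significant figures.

0.508 g/L

Time constants: τᵢ = Vᵢ/Q for each well-mixed tank.
τ₁ = 35.9/1.49 = 24.094 h; τ₂ = 47.2/1.49 = 31.678 h.
Solving the cascade with C₁(0)=C₂(0)=0 gives C₂(t) = C_in[1 − (τ₁ e^(−t/τ₁) − τ₂ e^(−t/τ₂))/(τ₁ − τ₂)].
At t = 60.5: e^(−t/τ₁) = 0.081187, e^(−t/τ₂) = 0.14810.
C₂ = 0.795·[1 − (24.094·0.081187 − 31.678·0.14810)/(-7.5839)] = 0.795·0.63931 = 0.50825 g/L.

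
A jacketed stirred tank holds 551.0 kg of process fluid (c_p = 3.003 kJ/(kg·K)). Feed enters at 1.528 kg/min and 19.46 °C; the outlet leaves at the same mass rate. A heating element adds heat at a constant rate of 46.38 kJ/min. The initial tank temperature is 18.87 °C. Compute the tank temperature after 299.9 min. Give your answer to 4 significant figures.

Unsteady energy balance on the tank contents: M c_p dT/dt = ṁ c_p (T_in − T) + 46.38.
Rearrange: dT/dt = (T_ss − T)/τ with τ = M/ṁ = 360.602 min and T_ss = T_in + Q̇/(ṁ c_p) = 29.5677 °C.
Integrating: T(t) = T_ss + (T₀ − T_ss) e^(−t/τ).
T(299.9) = 29.5677 + (-10.6977)·e^(−299.9/360.602) = 29.5677 + (-10.6977)·0.435324 = 24.9107 °C.

24.91 °C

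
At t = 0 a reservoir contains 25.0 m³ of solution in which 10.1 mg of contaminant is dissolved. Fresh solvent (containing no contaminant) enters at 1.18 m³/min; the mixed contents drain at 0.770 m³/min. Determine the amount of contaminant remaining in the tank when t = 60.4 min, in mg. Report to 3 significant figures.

2.77 mg

Let m(t) be the amount of contaminant. Volume: V(t) = V₀ + (Q_in − Q_out) t = 25.0 + 0.41000 t; V(60.4) = 49.764 m³.
No contaminant enters, so dm/dt = −Q_out · (m/V).
Separate: dm/m = −Q_out dt/V(t) ⇒ ln(m/m₀) = −(Q_out/(Q_in−Q_out)) ln(V/V₀).
m = m₀ (V₀/V)^(Q_out/(Q_in−Q_out)) = 10.1 × (25.0/49.764)^(1.8780) = 2.7722 mg.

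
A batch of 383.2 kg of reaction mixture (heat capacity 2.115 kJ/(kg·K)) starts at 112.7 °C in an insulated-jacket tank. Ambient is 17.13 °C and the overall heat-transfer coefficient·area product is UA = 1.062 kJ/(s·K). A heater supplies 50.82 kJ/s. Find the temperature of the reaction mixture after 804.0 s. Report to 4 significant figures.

81.62 °C

Heat balance on the well-mixed liquid: M c_p dT/dt = −UA(T − T_amb) + Q̇.
dT/dt = (T_ss − T)/τ with T_ss = T_amb + Q̇/UA = 17.13 + 50.82/1.062 = 64.9831 °C, τ = M c_p/UA = 383.2·2.115/1.062 = 763.153 s.
Solution: T(t) = T_ss + (T₀ − T_ss) e^(−t/τ).
T(804.0) = 64.9831 + (47.7169)·0.348707 = 81.6223 °C.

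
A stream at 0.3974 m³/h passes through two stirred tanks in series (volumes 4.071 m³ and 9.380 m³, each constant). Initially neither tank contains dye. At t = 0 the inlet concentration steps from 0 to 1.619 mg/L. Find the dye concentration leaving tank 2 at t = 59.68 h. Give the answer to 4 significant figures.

Each tank obeys Vᵢ dCᵢ/dt = Q(Cᵢ₋₁ − Cᵢ), so τᵢ = Vᵢ/Q.
τ₁ = 4.071/0.3974 = 10.2441 h; τ₂ = 9.380/0.3974 = 23.6034 h.
Tank 1: C₁ = C_in(1 − e^(−t/τ₁)). Tank 2 (τ₁ ≠ τ₂): C₂ = C_in[1 − (τ₁ e^(−t/τ₁) − τ₂ e^(−t/τ₂))/(τ₁ − τ₂)].
At t = 59.68: e^(−t/τ₁) = 0.00295044, e^(−t/τ₂) = 0.0797828.
C₂ = 1.619·[1 − (10.2441·0.00295044 − 23.6034·0.0797828)/(-13.3593)] = 1.619·0.861301 = 1.39445 mg/L.

1.394 mg/L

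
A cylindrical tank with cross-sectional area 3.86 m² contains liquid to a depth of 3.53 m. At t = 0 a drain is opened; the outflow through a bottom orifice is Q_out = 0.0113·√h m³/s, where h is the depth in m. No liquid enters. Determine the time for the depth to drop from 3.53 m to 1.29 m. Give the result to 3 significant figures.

A dh/dt = −Q_out = −0.0113 √h.
Separate and integrate: 2(√h − √h₀) = −(0.0113/A) t.
t = 2A(√h₀ − √h)/0.0113 = 2·3.86·(√3.53 − √1.29)/0.0113
  = 7.7200 × (1.8788 − 1.1358) / 0.0113 = 507.64 s.

508 s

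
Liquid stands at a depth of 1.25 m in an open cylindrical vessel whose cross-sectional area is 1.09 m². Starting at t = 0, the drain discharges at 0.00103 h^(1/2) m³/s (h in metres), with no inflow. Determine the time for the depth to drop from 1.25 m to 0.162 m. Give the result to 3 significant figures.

1510 s

Unsteady balance on liquid volume: A dh/dt = −0.00103 √h.
This is separable: 2 d(√h)/dt = −0.00103/A, so √h = √h₀ − (0.00103/(2A)) t.
t = 2A(√h₀ − √h)/0.00103 = 2·1.09·(√1.25 − √0.162)/0.00103
  = 2.1800 × (1.1180 − 0.40249) / 0.00103 = 1514.4 s.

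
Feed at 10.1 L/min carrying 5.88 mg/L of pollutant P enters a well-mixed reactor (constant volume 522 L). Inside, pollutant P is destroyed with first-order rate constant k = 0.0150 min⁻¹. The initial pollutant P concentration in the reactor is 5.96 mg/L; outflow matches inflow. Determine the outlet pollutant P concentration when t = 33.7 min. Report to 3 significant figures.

4.14 mg/L

Species balance: V dC/dt = Q C_in − Q C − k V C.
This is linear with rate a = Q/V + k = 0.034349 min⁻¹.
C_ss = Q C_in/(Q + kV) = 3.3122 mg/L; C(t) = C_ss + (C₀ − C_ss) e^(−a t).
C(33.7) = 3.3122 + (2.6478)·e^(−0.034349·33.7) = 3.3122 + (2.6478)·0.31426 = 4.1443 mg/L.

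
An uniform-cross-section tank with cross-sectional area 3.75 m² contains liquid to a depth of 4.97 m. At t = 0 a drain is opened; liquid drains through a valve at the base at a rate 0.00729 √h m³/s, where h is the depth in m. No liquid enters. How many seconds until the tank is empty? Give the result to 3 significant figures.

2290 s

Volume balance on the tank: A dh/dt = −0.00729 √h.
∫ h^(−1/2) dh = −(0.00729/A) ∫ dt, giving 2√h = 2√h₀ − (0.00729/A) t.
Tank is empty when √h = 0: t_empty = 2A√h₀/0.00729.
t_empty = 2·3.75·√4.97/0.00729 = 7.5000·2.2293/0.00729 = 2293.6 s.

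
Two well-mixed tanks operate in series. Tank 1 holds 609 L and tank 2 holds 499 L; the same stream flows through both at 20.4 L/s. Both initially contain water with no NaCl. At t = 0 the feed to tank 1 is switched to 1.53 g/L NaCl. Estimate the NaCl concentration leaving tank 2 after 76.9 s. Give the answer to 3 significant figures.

1.18 g/L

Each tank obeys Vᵢ dCᵢ/dt = Q(Cᵢ₋₁ − Cᵢ), so τᵢ = Vᵢ/Q.
τ₁ = 609/20.4 = 29.853 s; τ₂ = 499/20.4 = 24.461 s.
Solving the cascade with C₁(0)=C₂(0)=0 gives C₂(t) = C_in[1 − (τ₁ e^(−t/τ₁) − τ₂ e^(−t/τ₂))/(τ₁ − τ₂)].
At t = 76.9: e^(−t/τ₁) = 0.076081, e^(−t/τ₂) = 0.043118.
C₂ = 1.53·[1 − (29.853·0.076081 − 24.461·0.043118)/(5.3922)] = 1.53·0.77439 = 1.1848 g/L.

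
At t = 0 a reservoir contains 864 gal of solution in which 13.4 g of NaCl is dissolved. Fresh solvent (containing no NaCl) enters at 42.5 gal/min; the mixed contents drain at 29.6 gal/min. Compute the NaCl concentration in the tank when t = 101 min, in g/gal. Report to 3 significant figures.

0.000750 g/gal

Total volume: dV/dt = Q_in − Q_out = 12.900 gal/min, so V(t) = 864 + 12.900 t and V(101) = 2166.9 gal.
Species balance (pure solvent in): dm/dt = −Q_out · m/V(t).
dm/m = −Q_out dt/(V₀ + 12.900 t); integrating gives ln(m/m₀) = −(Q_out/(Q_in−Q_out)) ln(V/V₀).
m = m₀ (V₀/V)^(Q_out/(Q_in−Q_out)) = 13.4 × (864/2166.9)^(2.2946) = 1.6249 g.
C = m/V = 1.6249/2166.9 = 0.00074987 g/gal.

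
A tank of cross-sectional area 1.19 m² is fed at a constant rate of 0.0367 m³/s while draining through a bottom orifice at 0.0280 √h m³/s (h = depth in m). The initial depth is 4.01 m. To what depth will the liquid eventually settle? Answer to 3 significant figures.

1.72 m

Level balance: A dh/dt = 0.0367 − 0.0280 √h. Setting dh/dt = 0:
Q_in = 0.0280 √h_ss ⇒ √h_ss = 0.0367/0.0280 = 1.3107.
h_ss = 1.3107² = 1.7180 m. (Since h₀ = 4.01 m > h_ss, the level will fall toward this value.)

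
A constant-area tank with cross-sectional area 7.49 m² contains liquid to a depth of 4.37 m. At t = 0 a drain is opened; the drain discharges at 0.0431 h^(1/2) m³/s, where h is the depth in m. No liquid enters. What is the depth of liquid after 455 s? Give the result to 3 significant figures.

Mass balance (ρ constant): A dh/dt = −0.0431 √h.
∫ h^(−1/2) dh = −(0.0431/A) ∫ dt, giving 2√h = 2√h₀ − (0.0431/A) t.
√h = √4.37 − 0.0431·455/(2·7.49) = 2.0905 − 1.3091 = 0.78134.
h = 0.78134² = 0.61050 m.

0.610 m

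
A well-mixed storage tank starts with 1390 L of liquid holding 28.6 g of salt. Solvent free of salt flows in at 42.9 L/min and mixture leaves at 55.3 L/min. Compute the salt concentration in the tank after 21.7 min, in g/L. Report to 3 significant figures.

Let m(t) be the amount of salt. Volume: V(t) = V₀ + (Q_in − Q_out) t = 1390 − 12.400 t; V(21.7) = 1120.9 L.
No salt enters, so dm/dt = −Q_out · (m/V).
dm/m = −Q_out dt/(V₀ − 12.400 t); integrating gives ln(m/m₀) = −(Q_out/(Q_in−Q_out)) ln(V/V₀).
m = m₀ (V₀/V)^(Q_out/(Q_in−Q_out)) = 28.6 × (1390/1120.9)^(-4.4597) = 10.956 g.
C = m/V = 10.956/1120.9 = 0.0097741 g/L.

0.00977 g/L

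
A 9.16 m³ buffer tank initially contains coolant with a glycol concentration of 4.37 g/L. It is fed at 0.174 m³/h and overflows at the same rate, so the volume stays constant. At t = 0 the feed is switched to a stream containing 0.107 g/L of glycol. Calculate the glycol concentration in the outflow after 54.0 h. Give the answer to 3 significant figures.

1.64 g/L

Transient balance on the dissolved component: V dC/dt = Q(C_in − C).
Time constant τ = V/Q = 9.16/0.174 = 52.644 h.
This is linear first-order; C(t) = C_in + (C₀ − C_in) e^(−t/τ).
C(54.0) = 0.107 + (4.37 − 0.107)·e^(−54.0/52.644) = 0.107 + (4.2630)·0.35852 = 1.6354 g/L.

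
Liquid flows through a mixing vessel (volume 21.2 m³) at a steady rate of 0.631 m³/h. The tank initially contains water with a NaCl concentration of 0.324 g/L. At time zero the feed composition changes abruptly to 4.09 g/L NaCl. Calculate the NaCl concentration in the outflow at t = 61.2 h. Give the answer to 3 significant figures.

Mass balance on the solute (V constant): V dC/dt = Q(C_in − C).
Time constant τ = V/Q = 21.2/0.631 = 33.597 h.
C approaches C_in exponentially: C(t) = C_in + (C₀ − C_in) e^(−t/τ).
C(61.2) = 4.09 + (0.324 − 4.09)·e^(−61.2/33.597) = 4.09 + (-3.7660)·0.16177 = 3.4808 g/L.

3.48 g/L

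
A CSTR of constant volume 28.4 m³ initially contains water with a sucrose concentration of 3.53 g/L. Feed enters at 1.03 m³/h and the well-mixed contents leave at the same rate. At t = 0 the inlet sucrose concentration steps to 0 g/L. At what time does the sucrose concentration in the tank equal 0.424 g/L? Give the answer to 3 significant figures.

Mass balance on the solute (V constant): V dC/dt = Q(C_in − C), so τ = V/Q = 27.573 h.
C(t) = C_in + (C₀ − C_in) e^(−t/τ). Set C = 0.424 and solve for t:
e^(−t/τ) = (C − C_in)/(C₀ − C_in) = (0.424 − 0)/(3.53 − 0) = 0.12011
t = −τ ln(…) = 27.573 × 2.1193 = 58.436 h.

58.4 h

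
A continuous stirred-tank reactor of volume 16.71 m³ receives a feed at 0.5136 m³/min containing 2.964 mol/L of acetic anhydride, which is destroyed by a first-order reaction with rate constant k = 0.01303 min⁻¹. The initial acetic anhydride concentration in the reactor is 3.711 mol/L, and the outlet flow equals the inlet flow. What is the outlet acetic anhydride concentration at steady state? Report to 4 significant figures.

2.082 mol/L

V dC/dt = Q(C_in − C) − k V C.
At steady state: 0 = Q C_in − (Q + kV) C_ss, so C_ss = Q C_in/(Q + kV).
C_ss = 0.5136·2.964/(0.5136 + 0.01303·16.71) = 1.52231/0.731331 = 2.08156 mol/L.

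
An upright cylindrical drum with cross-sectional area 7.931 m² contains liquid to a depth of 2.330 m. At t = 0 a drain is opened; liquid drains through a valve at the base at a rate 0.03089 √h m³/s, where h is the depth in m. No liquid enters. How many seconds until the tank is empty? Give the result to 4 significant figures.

With no inflow, A dh/dt = −0.03089 √h.
Separate and integrate: 2(√h − √h₀) = −(0.03089/A) t.
Tank is empty when √h = 0: t_empty = 2A√h₀/0.03089.
t_empty = 2·7.931·√2.330/0.03089 = 15.8620·1.52643/0.03089 = 783.823 s.

783.8 s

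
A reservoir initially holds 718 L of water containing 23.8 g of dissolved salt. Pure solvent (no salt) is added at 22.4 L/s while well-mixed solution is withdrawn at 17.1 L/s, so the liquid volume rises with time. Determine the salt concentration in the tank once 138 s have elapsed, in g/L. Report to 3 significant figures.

0.00170 g/L

Let m(t) be the amount of salt. Volume: V(t) = V₀ + (Q_in − Q_out) t = 718 + 5.3000 t; V(138) = 1449.4 L.
Solute balance: dm/dt = 0 − Q_out C = −Q_out m/V(t).
Separate: dm/m = −Q_out dt/V(t) ⇒ ln(m/m₀) = −(Q_out/(Q_in−Q_out)) ln(V/V₀).
m = m₀ (V₀/V)^(Q_out/(Q_in−Q_out)) = 23.8 × (718/1449.4)^(3.2264) = 2.4678 g.
C = m/V = 2.4678/1449.4 = 0.0017027 g/L.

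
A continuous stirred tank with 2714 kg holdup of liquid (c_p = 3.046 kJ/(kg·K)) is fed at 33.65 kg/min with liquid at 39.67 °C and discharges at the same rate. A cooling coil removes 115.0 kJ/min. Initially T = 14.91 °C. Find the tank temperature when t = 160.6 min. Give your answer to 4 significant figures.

First-law balance (no shaft work): M c_p dT/dt = ṁ c_p (T_in − T) − 115.0.
τ = M/ṁ = 80.6538 min; T_ss = T_in − Q̇/(ṁ c_p) = 39.67 − 115.0/(33.65·3.046) = 38.5480 °C.
Solution: T(t) = T_ss + (T₀ − T_ss) e^(−t/τ).
T(160.6) = 38.5480 + (-23.6380)·e^(−160.6/80.6538) = 38.5480 + (-23.6380)·0.136528 = 35.3208 °C.

35.32 °C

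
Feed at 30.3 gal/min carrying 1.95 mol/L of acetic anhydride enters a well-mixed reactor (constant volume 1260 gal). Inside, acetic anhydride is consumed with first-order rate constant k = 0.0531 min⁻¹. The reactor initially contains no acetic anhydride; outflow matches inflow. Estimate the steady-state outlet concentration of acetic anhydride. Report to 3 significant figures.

Accumulation = in − out − consumed: V dC/dt = Q C_in − Q C − k V C.
Steady state (dC/dt = 0): C_ss = Q C_in/(Q + kV) = C_in/(1 + kV/Q).
C_ss = 30.3·1.95/(30.3 + 0.0531·1260) = 59.085/97.206 = 0.60783 mol/L.

0.608 mol/L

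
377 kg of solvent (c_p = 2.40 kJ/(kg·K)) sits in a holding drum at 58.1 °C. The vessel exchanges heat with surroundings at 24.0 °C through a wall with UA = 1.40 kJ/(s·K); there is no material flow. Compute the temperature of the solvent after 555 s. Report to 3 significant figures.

Heat balance on the well-mixed liquid: M c_p dT/dt = −UA(T − T_amb).
dT/dt = (T_ss − T)/τ with T_ss = T_amb = 24.000 °C, τ = M c_p/UA = 377·2.40/1.40 = 646.29 s.
Solution: T(t) = T_ss + (T₀ − T_ss) e^(−t/τ).
T(555) = 24.000 + (34.100)·0.42369 = 38.448 °C.

38.4 °C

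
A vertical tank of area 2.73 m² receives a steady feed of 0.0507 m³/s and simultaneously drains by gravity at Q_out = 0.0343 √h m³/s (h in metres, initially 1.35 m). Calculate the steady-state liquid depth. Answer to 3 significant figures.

Level balance: A dh/dt = 0.0507 − 0.0343 √h. Setting dh/dt = 0:
Q_in = 0.0343 √h_ss ⇒ √h_ss = 0.0507/0.0343 = 1.4781.
h_ss = 1.4781² = 2.1849 m. (Since h₀ = 1.35 m < h_ss, the level will rise toward this value.)

2.18 m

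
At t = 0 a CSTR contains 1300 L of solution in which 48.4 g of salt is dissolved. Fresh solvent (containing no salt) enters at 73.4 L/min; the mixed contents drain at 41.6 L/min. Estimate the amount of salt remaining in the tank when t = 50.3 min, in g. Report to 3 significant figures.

16.9 g

Let m(t) be the amount of salt. Volume: V(t) = V₀ + (Q_in − Q_out) t = 1300 + 31.800 t; V(50.3) = 2899.5 L.
Species balance (pure solvent in): dm/dt = −Q_out · m/V(t).
Separate: dm/m = −Q_out dt/V(t) ⇒ ln(m/m₀) = −(Q_out/(Q_in−Q_out)) ln(V/V₀).
m = m₀ (V₀/V)^(Q_out/(Q_in−Q_out)) = 48.4 × (1300/2899.5)^(1.3082) = 16.947 g.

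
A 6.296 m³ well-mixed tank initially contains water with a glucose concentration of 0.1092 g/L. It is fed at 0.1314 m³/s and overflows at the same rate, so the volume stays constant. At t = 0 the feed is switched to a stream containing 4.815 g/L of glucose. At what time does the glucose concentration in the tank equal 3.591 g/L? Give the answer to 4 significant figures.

64.53 s

Transient balance on the dissolved component: V dC/dt = Q(C_in − C), so τ = V/Q = 47.9148 s.
C(t) = C_in + (C₀ − C_in) e^(−t/τ). Set C = 3.591 and solve for t:
e^(−t/τ) = (C − C_in)/(C₀ − C_in) = (3.591 − 4.815)/(0.1092 − 4.815) = 0.260105
t = −τ ln(…) = 47.9148 × 1.34667 = 64.5255 s.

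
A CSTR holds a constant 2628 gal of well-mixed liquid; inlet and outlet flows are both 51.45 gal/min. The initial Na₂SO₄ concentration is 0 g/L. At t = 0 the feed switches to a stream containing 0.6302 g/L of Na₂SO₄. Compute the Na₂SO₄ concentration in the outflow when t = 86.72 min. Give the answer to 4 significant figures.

0.5148 g/L

Transient balance on the dissolved component: V dC/dt = Q(C_in − C).
So dC/dt = (C_in − C)/τ with τ = V/Q = 2628/51.45 = 51.0787 min.
Solution: C(t) = C_in + (C₀ − C_in) e^(−t/τ).
C(86.72) = 0.6302 + (0 − 0.6302)·e^(−86.72/51.0787) = 0.6302 + (-0.630200)·0.183091 = 0.514816 g/L.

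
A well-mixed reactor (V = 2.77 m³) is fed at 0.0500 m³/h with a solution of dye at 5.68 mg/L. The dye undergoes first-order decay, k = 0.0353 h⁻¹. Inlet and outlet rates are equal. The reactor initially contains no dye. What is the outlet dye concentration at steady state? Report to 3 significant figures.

Species balance: V dC/dt = Q C_in − Q C − k V C.
Steady state (dC/dt = 0): C_ss = Q C_in/(Q + kV) = C_in/(1 + kV/Q).
C_ss = 0.0500·5.68/(0.0500 + 0.0353·2.77) = 0.28400/0.14778 = 1.9218 mg/L.

1.92 mg/L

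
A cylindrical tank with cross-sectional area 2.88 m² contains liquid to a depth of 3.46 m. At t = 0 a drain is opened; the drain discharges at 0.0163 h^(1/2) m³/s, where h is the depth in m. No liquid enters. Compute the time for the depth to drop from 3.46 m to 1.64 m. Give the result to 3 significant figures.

205 s

A dh/dt = −Q_out = −0.0163 √h.
This is separable: 2 d(√h)/dt = −0.0163/A, so √h = √h₀ − (0.0163/(2A)) t.
t = 2A(√h₀ − √h)/0.0163 = 2·2.88·(√3.46 − √1.64)/0.0163
  = 5.7600 × (1.8601 − 1.2806) / 0.0163 = 204.77 s.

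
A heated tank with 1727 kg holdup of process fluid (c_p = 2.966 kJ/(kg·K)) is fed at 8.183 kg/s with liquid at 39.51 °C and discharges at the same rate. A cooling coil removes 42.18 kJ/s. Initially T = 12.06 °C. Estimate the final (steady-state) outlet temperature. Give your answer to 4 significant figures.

M c_p dT/dt = ṁ c_p (T_in − T) − Q̇.
At steady state dT/dt = 0 ⇒ T_ss = T_in − Q̇/(ṁ c_p) = 39.51 − 42.18/(8.183·2.966) = 37.7721 °C.

37.77 °C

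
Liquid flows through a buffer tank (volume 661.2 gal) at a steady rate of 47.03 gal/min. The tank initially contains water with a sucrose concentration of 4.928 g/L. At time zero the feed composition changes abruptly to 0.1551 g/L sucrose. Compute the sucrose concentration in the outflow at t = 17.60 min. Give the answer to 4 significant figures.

Unsteady species balance (constant V, well mixed): V dC/dt = Q(C_in − C).
So dC/dt = (C_in − C)/τ with τ = V/Q = 661.2/47.03 = 14.0591 min.
C approaches C_in exponentially: C(t) = C_in + (C₀ − C_in) e^(−t/τ).
C(17.60) = 0.1551 + (4.928 − 0.1551)·e^(−17.60/14.0591) = 0.1551 + (4.77290)·0.285973 = 1.52002 g/L.

1.520 g/L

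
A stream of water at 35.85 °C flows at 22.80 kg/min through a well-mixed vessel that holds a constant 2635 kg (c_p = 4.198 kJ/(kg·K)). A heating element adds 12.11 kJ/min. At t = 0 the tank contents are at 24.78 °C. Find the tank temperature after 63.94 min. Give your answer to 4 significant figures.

M c_p dT/dt = ṁ c_p (T_in − T) + Q̇.
τ = M/ṁ = 115.570 min; T_ss = T_in + Q̇/(ṁ c_p) = 35.85 + 12.11/(22.80·4.198) = 35.9765 °C.
Integrating: T(t) = T_ss + (T₀ − T_ss) e^(−t/τ).
T(63.94) = 35.9765 + (-11.1965)·e^(−63.94/115.570) = 35.9765 + (-11.1965)·0.575074 = 29.5377 °C.

29.54 °C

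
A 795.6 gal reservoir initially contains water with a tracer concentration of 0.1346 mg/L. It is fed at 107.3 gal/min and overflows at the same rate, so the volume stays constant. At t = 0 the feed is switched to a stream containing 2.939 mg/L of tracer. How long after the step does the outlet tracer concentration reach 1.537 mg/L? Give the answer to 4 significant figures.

Species balance: V dC/dt = Q(C_in − C) ⇒ τ = V/Q = 7.41473 min.
C(t) = C_in + (C₀ − C_in) e^(−t/τ). Set C = 1.537 and solve for t:
e^(−t/τ) = (C − C_in)/(C₀ − C_in) = (1.537 − 2.939)/(0.1346 − 2.939) = 0.499929
t = −τ ln(…) = 7.41473 × 0.693290 = 5.14055 min.

5.141 min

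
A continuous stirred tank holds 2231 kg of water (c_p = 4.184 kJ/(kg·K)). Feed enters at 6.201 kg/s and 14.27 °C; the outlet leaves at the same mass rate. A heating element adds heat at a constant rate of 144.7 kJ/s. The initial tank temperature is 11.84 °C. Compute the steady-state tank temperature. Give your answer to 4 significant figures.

M c_p dT/dt = ṁ c_p (T_in − T) + Q̇.
At steady state dT/dt = 0 ⇒ T_ss = T_in + Q̇/(ṁ c_p) = 14.27 + 144.7/(6.201·4.184) = 19.8472 °C.

19.85 °C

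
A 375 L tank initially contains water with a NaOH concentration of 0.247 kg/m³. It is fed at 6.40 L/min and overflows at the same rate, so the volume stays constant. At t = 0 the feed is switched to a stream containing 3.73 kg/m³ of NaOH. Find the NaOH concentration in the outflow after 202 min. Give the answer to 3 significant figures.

3.62 kg/m³

Unsteady species balance (constant V, well mixed): V dC/dt = Q(C_in − C).
So dC/dt = (C_in − C)/τ with τ = V/Q = 375/6.40 = 58.594 min.
This is linear first-order; C(t) = C_in + (C₀ − C_in) e^(−t/τ).
C(202) = 3.73 + (0.247 − 3.73)·e^(−202/58.594) = 3.73 + (-3.4830)·0.031826 = 3.6191 kg/m³.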